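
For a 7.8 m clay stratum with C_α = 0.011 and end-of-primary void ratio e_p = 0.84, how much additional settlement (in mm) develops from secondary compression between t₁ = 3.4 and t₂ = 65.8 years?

S_s ≈ 60 mm

Secondary compression: S_s = C_α·H/(1+e_p)·log₁₀(t₂/t₁)
S_s = 0.011×7.8/(1+0.84)×log₁₀(65.8/3.4)
    = 0.04663 × 1.287 = 0.06 m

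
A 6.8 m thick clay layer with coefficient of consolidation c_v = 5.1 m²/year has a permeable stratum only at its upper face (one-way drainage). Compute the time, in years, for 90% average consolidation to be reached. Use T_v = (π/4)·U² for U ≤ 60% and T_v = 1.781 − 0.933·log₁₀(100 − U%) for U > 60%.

t ≈ 7.69 years

Drainage path length: H_d = H = 6.8 m (single drainage).
U > 60%: T_v = 1.781 − 0.933·log₁₀(100 − 90) = 0.848.
t = T_v·H_d²/c_v = 0.848×6.8²/5.1 = 7.689 years.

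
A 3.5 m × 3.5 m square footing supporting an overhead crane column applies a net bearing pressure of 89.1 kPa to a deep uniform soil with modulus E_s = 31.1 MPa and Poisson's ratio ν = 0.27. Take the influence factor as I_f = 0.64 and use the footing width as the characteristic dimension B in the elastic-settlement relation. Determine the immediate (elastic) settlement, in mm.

Immediate (elastic) settlement: S_e = q·B·(1−ν²)/E_s · I_f.
E_s = 31.1 MPa = 31100 kPa.
S_e = 89.1 × 3.5 × (1 − 0.27²) / 31100 × 0.64
    = 89.1 × 3.5 × 0.9271 / 31100 × 0.64
    = 0.00595 m = 5.95 mm

S_e ≈ 5.95 mm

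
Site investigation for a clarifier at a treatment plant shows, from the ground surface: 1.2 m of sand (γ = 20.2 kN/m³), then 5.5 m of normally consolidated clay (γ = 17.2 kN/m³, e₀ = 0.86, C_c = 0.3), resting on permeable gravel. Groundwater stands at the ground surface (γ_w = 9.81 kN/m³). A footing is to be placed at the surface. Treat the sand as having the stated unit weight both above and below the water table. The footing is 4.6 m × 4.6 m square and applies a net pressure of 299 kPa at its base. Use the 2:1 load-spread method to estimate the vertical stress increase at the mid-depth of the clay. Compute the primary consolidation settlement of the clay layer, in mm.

S_c ≈ 498 mm

Mid-depth of clay below the ground surface: z = 1.2 + 5.5/2 = 3.95 m.
Total vertical stress at mid-clay: σ_v = 20.2×1.2 + 17.2×2.75 = 71.54 kPa.
Pore pressure: u = 9.81×(3.95 − 0) = 38.75 kPa.
Initial effective stress: σ'_0 = σ_v − u = 71.54 − 38.75 = 32.79 kPa.
Stress increase at mid-clay by the 2:1 spreading method:
Δσ = qBL/((B+z)(L+z)) = 299×4.6×4.6/((4.6+3.95)(4.6+3.95)) = 86.548 kPa
Final effective stress: σ'_f = σ'_0 + Δσ = 32.79 + 86.548 = 119.34 kPa.
Normally consolidated clay, so the full stress increment lies on the virgin compression line:
S_c = C_c·H/(1+e₀)·log₁₀(σ'_f/σ'_0) = 0.3×5.5/(1+0.86)×log₁₀(119.34/32.79)
    = 0.8871 × 0.56104 = 0.4977 m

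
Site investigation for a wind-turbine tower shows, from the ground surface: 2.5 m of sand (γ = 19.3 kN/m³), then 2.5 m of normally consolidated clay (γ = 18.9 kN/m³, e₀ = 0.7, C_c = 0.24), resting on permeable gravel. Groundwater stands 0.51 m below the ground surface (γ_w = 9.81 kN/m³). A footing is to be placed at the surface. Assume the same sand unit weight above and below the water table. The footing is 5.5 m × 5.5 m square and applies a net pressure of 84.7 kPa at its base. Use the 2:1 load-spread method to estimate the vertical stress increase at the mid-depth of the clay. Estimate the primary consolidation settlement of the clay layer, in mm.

Mid-depth of clay below the ground surface: z = 2.5 + 2.5/2 = 3.75 m.
Total vertical stress at mid-clay: σ_v = 19.3×2.5 + 18.9×1.25 = 71.875 kPa.
Pore pressure: u = 9.81×(3.75 − 0.51) = 31.784 kPa.
Initial effective stress: σ'_0 = σ_v − u = 71.875 − 31.784 = 40.091 kPa.
Stress increase at mid-clay by the 2:1 spreading method:
Δσ = qBL/((B+z)(L+z)) = 84.7×5.5×5.5/((5.5+3.75)(5.5+3.75)) = 29.945 kPa
Final effective stress: σ'_f = σ'_0 + Δσ = 40.091 + 29.945 = 70.036 kPa.
Normally consolidated clay, so the full stress increment lies on the virgin compression line:
S_c = C_c·H/(1+e₀)·log₁₀(σ'_f/σ'_0) = 0.24×2.5/(1+0.7)×log₁₀(70.036/40.091)
    = 0.35294 × 0.24227 = 0.08551 m

S_c ≈ 85.5 mm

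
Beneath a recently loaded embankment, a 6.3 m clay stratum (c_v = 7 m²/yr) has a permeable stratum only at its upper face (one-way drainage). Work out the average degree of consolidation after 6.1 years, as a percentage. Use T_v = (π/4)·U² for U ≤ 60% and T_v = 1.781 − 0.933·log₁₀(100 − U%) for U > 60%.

U ≈ 94.3 %

Drainage path length: H_d = H = 6.3 m (single drainage).
T_v = c_v·t/H_d² = 7×6.1/6.3² = 1.0758.
T_v = 1.0758 corresponds to the U > 60% branch:
U = 1 − 10^((1.781 − T_v)/0.933)/100 = 0.943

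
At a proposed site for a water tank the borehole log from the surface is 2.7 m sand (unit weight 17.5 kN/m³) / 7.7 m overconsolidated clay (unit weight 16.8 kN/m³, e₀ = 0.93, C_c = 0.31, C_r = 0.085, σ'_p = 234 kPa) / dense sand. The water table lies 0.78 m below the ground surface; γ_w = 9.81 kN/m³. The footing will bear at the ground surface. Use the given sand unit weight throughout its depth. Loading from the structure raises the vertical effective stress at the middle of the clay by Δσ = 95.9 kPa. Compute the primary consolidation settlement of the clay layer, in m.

S_c ≈ 0.148 m

Mid-depth of clay below the ground surface: z = 2.7 + 7.7/2 = 6.55 m.
Total vertical stress at mid-clay: σ_v = 17.5×2.7 + 16.8×3.85 = 111.93 kPa.
Pore pressure: u = 9.81×(6.55 − 0.78) = 56.604 kPa.
Initial effective stress: σ'_0 = σ_v − u = 111.93 − 56.604 = 55.326 kPa.
Final effective stress: σ'_f = 55.326 + 95.9 = 151.23 kPa.
σ'_f = 151.23 ≤ σ'_p = 234 kPa, so the clay remains overconsolidated and only the recompression index applies:
S_c = C_r·H/(1+e₀)·log₁₀(σ'_f/σ'_0) = 0.085×7.7/1.93×log₁₀(151.23/55.326)
    = 0.33912 × 0.43671 = 0.1481 m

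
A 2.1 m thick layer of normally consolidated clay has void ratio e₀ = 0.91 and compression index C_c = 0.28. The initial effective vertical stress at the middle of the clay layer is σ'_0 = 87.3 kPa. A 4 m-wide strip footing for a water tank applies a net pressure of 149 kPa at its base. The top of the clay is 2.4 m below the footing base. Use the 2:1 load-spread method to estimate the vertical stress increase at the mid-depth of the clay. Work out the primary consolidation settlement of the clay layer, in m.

S_c ≈ 0.087 m

Mid-depth of clay below the footing base: z = 2.4 + 2.1/2 = 3.45 m.
Stress increase at mid-clay by the 2:1 spreading method:
Δσ = qB/(B+z) = 149×4/(4+3.45) = 80 kPa
Final effective stress: σ'_f = σ'_0 + Δσ = 87.3 + 80 = 167.3 kPa.
Normally consolidated clay, so the full stress increment lies on the virgin compression line:
S_c = C_c·H/(1+e₀)·log₁₀(σ'_f/σ'_0) = 0.28×2.1/(1+0.91)×log₁₀(167.3/87.3)
    = 0.30785 × 0.28248 = 0.08696 m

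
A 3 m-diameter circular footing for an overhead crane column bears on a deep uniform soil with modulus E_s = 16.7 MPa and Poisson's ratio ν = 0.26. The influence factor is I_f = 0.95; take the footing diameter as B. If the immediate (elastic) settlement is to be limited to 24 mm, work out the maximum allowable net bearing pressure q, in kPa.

q ≈ 151 kPa

E_s = 16.7 MPa = 16700 kPa.
S_e = q·B·(1−ν²)/E_s · I_f  ⇒  q = S_e·E_s / (B·(1−ν²)·I_f).
q = 0.024 × 16700 / (3 × 0.9324 × 0.95) = 150.8 kPa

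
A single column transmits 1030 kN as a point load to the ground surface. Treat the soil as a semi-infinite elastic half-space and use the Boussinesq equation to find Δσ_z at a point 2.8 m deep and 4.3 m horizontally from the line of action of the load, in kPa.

Δσ_z ≈ 3.03 kPa

Boussinesq vertical stress below a point load on an elastic half-space:
Δσ_z = 3P/(2πz²) · [1 + (r/z)²]^(−5/2)
r/z = 4.3/2.8 = 1.5357; [1+(r/z)²]^(−5/2) = 0.04838.
Δσ_z = 3×1030/(2π×2.8²) × 0.04838 = 62.728 × 0.04838 = 3.035 kPa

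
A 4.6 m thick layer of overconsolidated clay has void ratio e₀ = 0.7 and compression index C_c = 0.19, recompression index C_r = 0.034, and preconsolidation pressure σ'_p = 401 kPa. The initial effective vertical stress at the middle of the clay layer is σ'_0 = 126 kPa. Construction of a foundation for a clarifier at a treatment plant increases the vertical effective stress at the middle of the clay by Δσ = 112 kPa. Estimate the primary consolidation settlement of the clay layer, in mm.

Final effective stress: σ'_f = 126 + 112 = 238 kPa.
σ'_f = 238 ≤ σ'_p = 401 kPa, so the clay remains overconsolidated and only the recompression index applies:
S_c = C_r·H/(1+e₀)·log₁₀(σ'_f/σ'_0) = 0.034×4.6/1.7×log₁₀(238/126)
    = 0.092001 × 0.27621 = 0.02541 m

S_c ≈ 25.4 mm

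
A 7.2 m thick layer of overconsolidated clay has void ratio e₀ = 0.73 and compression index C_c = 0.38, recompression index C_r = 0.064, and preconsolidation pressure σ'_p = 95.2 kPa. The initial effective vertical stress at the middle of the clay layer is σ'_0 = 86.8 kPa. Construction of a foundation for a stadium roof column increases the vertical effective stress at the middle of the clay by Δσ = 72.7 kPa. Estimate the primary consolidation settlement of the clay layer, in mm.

S_c ≈ 365 mm

Final effective stress: σ'_f = 86.8 + 72.7 = 159.5 kPa.
σ'_f = 159.5 > σ'_p = 95.2 kPa, so the stress path crosses the preconsolidation pressure — recompression up to σ'_p, then virgin compression beyond:
S_c = H/(1+e₀)·[C_r·log₁₀(σ'_p/σ'_0) + C_c·log₁₀(σ'_f/σ'_p)]
    = 7.2/1.73 × [0.064×log₁₀(95.2/86.8) + 0.38×log₁₀(159.5/95.2)]
    = 4.1618 × [0.0025675 + 0.085167] = 0.3651 m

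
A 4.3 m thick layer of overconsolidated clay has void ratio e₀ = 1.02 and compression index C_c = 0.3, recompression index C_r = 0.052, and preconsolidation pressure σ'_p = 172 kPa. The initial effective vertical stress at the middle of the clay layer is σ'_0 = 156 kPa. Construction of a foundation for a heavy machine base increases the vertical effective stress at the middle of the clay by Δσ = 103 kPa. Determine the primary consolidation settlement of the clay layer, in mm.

S_c ≈ 118 mm

Final effective stress: σ'_f = 156 + 103 = 259 kPa.
σ'_f = 259 > σ'_p = 172 kPa, so the stress path crosses the preconsolidation pressure — recompression up to σ'_p, then virgin compression beyond:
S_c = H/(1+e₀)·[C_r·log₁₀(σ'_p/σ'_0) + C_c·log₁₀(σ'_f/σ'_p)]
    = 4.3/2.02 × [0.052×log₁₀(172/156) + 0.3×log₁₀(259/172)]
    = 2.1287 × [0.002205 + 0.053331] = 0.1182 m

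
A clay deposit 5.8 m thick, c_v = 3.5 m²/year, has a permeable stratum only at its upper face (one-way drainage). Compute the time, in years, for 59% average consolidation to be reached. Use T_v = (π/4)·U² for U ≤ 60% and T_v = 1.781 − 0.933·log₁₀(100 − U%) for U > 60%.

t ≈ 2.63 years

Drainage path length: H_d = H = 5.8 m (single drainage).
U ≤ 60%: T_v = (π/4)·U² = (π/4)×0.59² = 0.2734.
t = T_v·H_d²/c_v = 0.2734×5.8²/3.5 = 2.628 years.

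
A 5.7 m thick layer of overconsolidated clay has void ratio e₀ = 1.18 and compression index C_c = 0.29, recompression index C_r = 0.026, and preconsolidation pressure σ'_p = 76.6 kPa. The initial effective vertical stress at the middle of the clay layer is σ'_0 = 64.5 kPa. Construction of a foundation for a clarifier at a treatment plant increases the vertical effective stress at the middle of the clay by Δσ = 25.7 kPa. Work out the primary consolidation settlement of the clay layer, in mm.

S_c ≈ 58.9 mm

Final effective stress: σ'_f = 64.5 + 25.7 = 90.2 kPa.
σ'_f = 90.2 > σ'_p = 76.6 kPa, so the stress path crosses the preconsolidation pressure — recompression up to σ'_p, then virgin compression beyond:
S_c = H/(1+e₀)·[C_r·log₁₀(σ'_p/σ'_0) + C_c·log₁₀(σ'_f/σ'_p)]
    = 5.7/2.18 × [0.026×log₁₀(76.6/64.5) + 0.29×log₁₀(90.2/76.6)]
    = 2.6147 × [0.0019414 + 0.020584] = 0.0589 m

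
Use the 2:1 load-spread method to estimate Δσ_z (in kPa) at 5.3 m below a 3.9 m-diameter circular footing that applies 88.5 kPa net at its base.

By the 2:1 method the load spreads at 1 horizontal : 2 vertical, so at depth z the loaded area has grown by z in each plan dimension:
Δσ ≈ qD²/(D+z)² = 88.5×3.9²/(3.9+5.3)² = 15.904 kPa

Δσ_z ≈ 15.9 kPa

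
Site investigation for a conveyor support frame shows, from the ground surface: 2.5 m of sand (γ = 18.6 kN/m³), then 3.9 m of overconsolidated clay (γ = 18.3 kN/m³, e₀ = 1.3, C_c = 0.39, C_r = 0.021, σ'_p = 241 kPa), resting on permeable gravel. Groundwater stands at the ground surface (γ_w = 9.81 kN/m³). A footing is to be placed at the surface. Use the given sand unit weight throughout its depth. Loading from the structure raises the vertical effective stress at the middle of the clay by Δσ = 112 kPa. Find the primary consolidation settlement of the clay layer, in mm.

Mid-depth of clay below the ground surface: z = 2.5 + 3.9/2 = 4.45 m.
Total vertical stress at mid-clay: σ_v = 18.6×2.5 + 18.3×1.95 = 82.185 kPa.
Pore pressure: u = 9.81×(4.45 − 0) = 43.655 kPa.
Initial effective stress: σ'_0 = σ_v − u = 82.185 − 43.655 = 38.53 kPa.
Final effective stress: σ'_f = 38.53 + 112 = 150.53 kPa.
σ'_f = 150.53 ≤ σ'_p = 241 kPa, so the clay remains overconsolidated and only the recompression index applies:
S_c = C_r·H/(1+e₀)·log₁₀(σ'_f/σ'_0) = 0.021×3.9/2.3×log₁₀(150.53/38.53)
    = 0.03561 × 0.59182 = 0.02107 m

S_c ≈ 21.1 mm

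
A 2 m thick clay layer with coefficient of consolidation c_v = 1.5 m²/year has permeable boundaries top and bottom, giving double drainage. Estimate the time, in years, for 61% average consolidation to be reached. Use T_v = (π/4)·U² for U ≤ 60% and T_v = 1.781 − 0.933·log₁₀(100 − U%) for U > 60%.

t ≈ 0.198 years

Drainage path length: H_d = H/2 = 1 m (double drainage).
U > 60%: T_v = 1.781 − 0.933·log₁₀(100 − 61) = 0.29654.
t = T_v·H_d²/c_v = 0.29654×1²/1.5 = 0.1977 years.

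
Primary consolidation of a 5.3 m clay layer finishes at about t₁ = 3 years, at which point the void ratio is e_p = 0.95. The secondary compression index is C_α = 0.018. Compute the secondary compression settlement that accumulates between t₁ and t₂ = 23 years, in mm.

Secondary compression: S_s = C_α·H/(1+e_p)·log₁₀(t₂/t₁)
S_s = 0.018×5.3/(1+0.95)×log₁₀(23/3)
    = 0.04892 × 0.8846 = 0.04328 m

S_s ≈ 43.3 mm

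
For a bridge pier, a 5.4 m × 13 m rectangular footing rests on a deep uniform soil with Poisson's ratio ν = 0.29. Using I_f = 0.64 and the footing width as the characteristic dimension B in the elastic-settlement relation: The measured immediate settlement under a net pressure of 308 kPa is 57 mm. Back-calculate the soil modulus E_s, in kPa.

S_e = q·B·(1−ν²)/E_s · I_f  ⇒  E_s = q·B·(1−ν²)·I_f / S_e.
E_s = 308 × 5.4 × 0.9159 × 0.64 / 0.057 = 17100 kPa

E_s ≈ 17100 kPa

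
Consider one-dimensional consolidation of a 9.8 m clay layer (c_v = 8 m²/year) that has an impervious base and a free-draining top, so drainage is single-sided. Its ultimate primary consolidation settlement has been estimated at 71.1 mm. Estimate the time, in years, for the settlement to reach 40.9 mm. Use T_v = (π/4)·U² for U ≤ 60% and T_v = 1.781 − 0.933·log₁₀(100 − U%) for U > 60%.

t ≈ 3.12 years

Drainage path length: H_d = H = 9.8 m (single drainage).
U = S(t)/S_ult = 40.9/71.1 = 0.5752.
U ≤ 60%: T_v = (π/4)·U² = (π/4)×0.57525² = 0.25989.
t = T_v·H_d²/c_v = 0.25989×9.8²/8 = 3.12 years.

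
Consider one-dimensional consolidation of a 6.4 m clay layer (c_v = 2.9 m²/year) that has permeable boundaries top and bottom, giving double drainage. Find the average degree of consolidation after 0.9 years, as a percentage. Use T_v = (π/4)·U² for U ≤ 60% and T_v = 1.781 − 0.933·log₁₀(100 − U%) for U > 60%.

U ≈ 57 %

Drainage path length: H_d = H/2 = 3.2 m (double drainage).
T_v = c_v·t/H_d² = 2.9×0.9/3.2² = 0.25488.
T_v = 0.25488 corresponds to the U ≤ 60% branch:
U = √(4T_v/π) = 0.5697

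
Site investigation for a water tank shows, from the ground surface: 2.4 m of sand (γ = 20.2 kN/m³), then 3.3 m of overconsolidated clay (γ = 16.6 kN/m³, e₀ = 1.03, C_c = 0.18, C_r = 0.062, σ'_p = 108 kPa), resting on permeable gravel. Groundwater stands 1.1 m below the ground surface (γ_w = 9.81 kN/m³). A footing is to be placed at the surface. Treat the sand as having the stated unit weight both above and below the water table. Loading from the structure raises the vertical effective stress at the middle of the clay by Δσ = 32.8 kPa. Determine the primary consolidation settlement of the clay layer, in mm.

Mid-depth of clay below the ground surface: z = 2.4 + 3.3/2 = 4.05 m.
Total vertical stress at mid-clay: σ_v = 20.2×2.4 + 16.6×1.65 = 75.87 kPa.
Pore pressure: u = 9.81×(4.05 − 1.1) = 28.94 kPa.
Initial effective stress: σ'_0 = σ_v − u = 75.87 − 28.94 = 46.93 kPa.
Final effective stress: σ'_f = 46.93 + 32.8 = 79.73 kPa.
σ'_f = 79.73 ≤ σ'_p = 108 kPa, so the clay remains overconsolidated and only the recompression index applies:
S_c = C_r·H/(1+e₀)·log₁₀(σ'_f/σ'_0) = 0.062×3.3/2.03×log₁₀(79.73/46.93)
    = 0.10079 × 0.23017 = 0.0232 m

S_c ≈ 23.2 mm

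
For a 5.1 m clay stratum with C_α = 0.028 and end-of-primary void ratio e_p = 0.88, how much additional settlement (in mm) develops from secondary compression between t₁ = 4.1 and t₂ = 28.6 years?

Secondary compression: S_s = C_α·H/(1+e_p)·log₁₀(t₂/t₁)
S_s = 0.028×5.1/(1+0.88)×log₁₀(28.6/4.1)
    = 0.07596 × 0.8436 = 0.06408 m

S_s ≈ 64.1 mm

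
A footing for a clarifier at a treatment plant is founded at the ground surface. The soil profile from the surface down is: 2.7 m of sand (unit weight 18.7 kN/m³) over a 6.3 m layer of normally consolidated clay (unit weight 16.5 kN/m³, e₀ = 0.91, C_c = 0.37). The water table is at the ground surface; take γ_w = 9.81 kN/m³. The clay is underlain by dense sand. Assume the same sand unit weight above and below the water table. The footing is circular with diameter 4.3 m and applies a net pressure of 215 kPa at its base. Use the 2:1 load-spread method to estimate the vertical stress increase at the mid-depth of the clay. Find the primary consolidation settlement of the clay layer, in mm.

Mid-depth of clay below the ground surface: z = 2.7 + 6.3/2 = 5.85 m.
Total vertical stress at mid-clay: σ_v = 18.7×2.7 + 16.5×3.15 = 102.47 kPa.
Pore pressure: u = 9.81×(5.85 − 0) = 57.389 kPa.
Initial effective stress: σ'_0 = σ_v − u = 102.47 − 57.389 = 45.081 kPa.
Stress increase at mid-clay by the 2:1 spreading method:
Δσ ≈ qD²/(D+z)² = 215×4.3²/(4.3+5.85)² = 38.587 kPa
Final effective stress: σ'_f = σ'_0 + Δσ = 45.081 + 38.587 = 83.668 kPa.
Normally consolidated clay, so the full stress increment lies on the virgin compression line:
S_c = C_c·H/(1+e₀)·log₁₀(σ'_f/σ'_0) = 0.37×6.3/(1+0.91)×log₁₀(83.668/45.081)
    = 1.2204 × 0.26857 = 0.3278 m

S_c ≈ 328 mm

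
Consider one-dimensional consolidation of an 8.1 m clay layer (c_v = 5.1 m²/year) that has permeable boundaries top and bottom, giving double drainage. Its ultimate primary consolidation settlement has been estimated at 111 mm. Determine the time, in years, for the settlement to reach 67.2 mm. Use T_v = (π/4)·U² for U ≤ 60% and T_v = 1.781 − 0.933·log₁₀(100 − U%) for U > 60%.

t ≈ 0.938 years

Drainage path length: H_d = H/2 = 4.05 m (double drainage).
U = S(t)/S_ult = 67.2/111 = 0.6054.
U > 60%: T_v = 1.781 − 0.933·log₁₀(100 − 60.541) = 0.29179.
t = T_v·H_d²/c_v = 0.29179×4.05²/5.1 = 0.9384 years.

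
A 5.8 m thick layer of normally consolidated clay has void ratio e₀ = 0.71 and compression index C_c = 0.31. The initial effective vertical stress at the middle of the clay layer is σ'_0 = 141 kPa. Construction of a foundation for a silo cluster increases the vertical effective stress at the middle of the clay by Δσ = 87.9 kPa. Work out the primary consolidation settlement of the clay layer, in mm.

S_c ≈ 221 mm

Final effective stress: σ'_f = σ'_0 + Δσ = 141 + 87.9 = 228.9 kPa.
Normally consolidated clay, so the full stress increment lies on the virgin compression line:
S_c = C_c·H/(1+e₀)·log₁₀(σ'_f/σ'_0) = 0.31×5.8/(1+0.71)×log₁₀(228.9/141)
    = 1.0515 × 0.21043 = 0.2213 m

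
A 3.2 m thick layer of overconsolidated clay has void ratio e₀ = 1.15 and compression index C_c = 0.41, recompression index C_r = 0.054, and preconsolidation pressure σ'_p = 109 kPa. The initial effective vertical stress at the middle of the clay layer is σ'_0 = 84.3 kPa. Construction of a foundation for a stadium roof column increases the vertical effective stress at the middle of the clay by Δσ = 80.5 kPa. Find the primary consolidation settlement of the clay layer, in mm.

S_c ≈ 119 mm

Final effective stress: σ'_f = 84.3 + 80.5 = 164.8 kPa.
σ'_f = 164.8 > σ'_p = 109 kPa, so the stress path crosses the preconsolidation pressure — recompression up to σ'_p, then virgin compression beyond:
S_c = H/(1+e₀)·[C_r·log₁₀(σ'_p/σ'_0) + C_c·log₁₀(σ'_f/σ'_p)]
    = 3.2/2.15 × [0.054×log₁₀(109/84.3) + 0.41×log₁₀(164.8/109)]
    = 1.4884 × [0.0060263 + 0.073608] = 0.1185 m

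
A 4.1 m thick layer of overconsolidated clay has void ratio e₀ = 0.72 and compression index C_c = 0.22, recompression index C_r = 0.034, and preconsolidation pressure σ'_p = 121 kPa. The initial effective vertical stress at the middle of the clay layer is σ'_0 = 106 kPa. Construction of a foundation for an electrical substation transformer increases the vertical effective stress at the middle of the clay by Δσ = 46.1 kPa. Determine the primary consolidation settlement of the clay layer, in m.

S_c ≈ 0.0568 m

Final effective stress: σ'_f = 106 + 46.1 = 152.1 kPa.
σ'_f = 152.1 > σ'_p = 121 kPa, so the stress path crosses the preconsolidation pressure — recompression up to σ'_p, then virgin compression beyond:
S_c = H/(1+e₀)·[C_r·log₁₀(σ'_p/σ'_0) + C_c·log₁₀(σ'_f/σ'_p)]
    = 4.1/1.72 × [0.034×log₁₀(121/106) + 0.22×log₁₀(152.1/121)]
    = 2.3837 × [0.0019543 + 0.021856] = 0.05676 m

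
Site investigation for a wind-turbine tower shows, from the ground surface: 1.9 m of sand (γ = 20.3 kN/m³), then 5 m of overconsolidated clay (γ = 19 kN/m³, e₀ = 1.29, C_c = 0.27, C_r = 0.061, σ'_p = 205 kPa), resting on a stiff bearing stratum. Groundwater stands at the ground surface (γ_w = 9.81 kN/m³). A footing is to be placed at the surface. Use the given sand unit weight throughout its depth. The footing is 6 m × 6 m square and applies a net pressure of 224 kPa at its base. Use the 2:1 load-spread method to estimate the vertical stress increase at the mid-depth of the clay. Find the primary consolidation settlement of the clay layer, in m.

Mid-depth of clay below the ground surface: z = 1.9 + 5/2 = 4.4 m.
Total vertical stress at mid-clay: σ_v = 20.3×1.9 + 19×2.5 = 86.07 kPa.
Pore pressure: u = 9.81×(4.4 − 0) = 43.164 kPa.
Initial effective stress: σ'_0 = σ_v − u = 86.07 − 43.164 = 42.906 kPa.
Stress increase at mid-clay by the 2:1 spreading method:
Δσ = qBL/((B+z)(L+z)) = 224×6×6/((6+4.4)(6+4.4)) = 74.556 kPa
Final effective stress: σ'_f = 42.906 + 74.556 = 117.46 kPa.
σ'_f = 117.46 ≤ σ'_p = 205 kPa, so the clay remains overconsolidated and only the recompression index applies:
S_c = C_r·H/(1+e₀)·log₁₀(σ'_f/σ'_0) = 0.061×5/2.29×log₁₀(117.46/42.906)
    = 0.13319 × 0.43737 = 0.05825 m

S_c ≈ 0.0583 m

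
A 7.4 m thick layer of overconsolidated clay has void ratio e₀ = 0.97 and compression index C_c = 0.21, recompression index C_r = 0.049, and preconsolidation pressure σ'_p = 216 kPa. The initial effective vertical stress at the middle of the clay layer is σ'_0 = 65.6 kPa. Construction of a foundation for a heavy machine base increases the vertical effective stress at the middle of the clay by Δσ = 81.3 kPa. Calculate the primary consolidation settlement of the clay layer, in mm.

Final effective stress: σ'_f = 65.6 + 81.3 = 146.9 kPa.
σ'_f = 146.9 ≤ σ'_p = 216 kPa, so the clay remains overconsolidated and only the recompression index applies:
S_c = C_r·H/(1+e₀)·log₁₀(σ'_f/σ'_0) = 0.049×7.4/1.97×log₁₀(146.9/65.6)
    = 0.18406 × 0.35012 = 0.06444 m

S_c ≈ 64.4 mm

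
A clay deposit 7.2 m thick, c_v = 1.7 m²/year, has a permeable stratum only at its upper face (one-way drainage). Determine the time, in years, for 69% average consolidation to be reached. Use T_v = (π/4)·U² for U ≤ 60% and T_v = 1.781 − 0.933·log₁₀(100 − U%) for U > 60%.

Drainage path length: H_d = H = 7.2 m (single drainage).
U > 60%: T_v = 1.781 − 0.933·log₁₀(100 − 69) = 0.38956.
t = T_v·H_d²/c_v = 0.38956×7.2²/1.7 = 11.88 years.

t ≈ 11.9 years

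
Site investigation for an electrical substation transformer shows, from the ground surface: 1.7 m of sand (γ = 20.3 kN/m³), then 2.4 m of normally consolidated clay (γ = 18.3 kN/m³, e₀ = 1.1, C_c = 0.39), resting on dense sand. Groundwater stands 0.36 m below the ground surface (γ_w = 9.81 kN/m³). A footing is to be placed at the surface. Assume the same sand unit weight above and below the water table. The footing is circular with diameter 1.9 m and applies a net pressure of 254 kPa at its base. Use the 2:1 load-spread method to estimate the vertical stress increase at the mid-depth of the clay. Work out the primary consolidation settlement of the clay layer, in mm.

S_c ≈ 158 mm

Mid-depth of clay below the ground surface: z = 1.7 + 2.4/2 = 2.9 m.
Total vertical stress at mid-clay: σ_v = 20.3×1.7 + 18.3×1.2 = 56.47 kPa.
Pore pressure: u = 9.81×(2.9 − 0.36) = 24.917 kPa.
Initial effective stress: σ'_0 = σ_v − u = 56.47 − 24.917 = 31.553 kPa.
Stress increase at mid-clay by the 2:1 spreading method:
Δσ ≈ qD²/(D+z)² = 254×1.9²/(1.9+2.9)² = 39.798 kPa
Final effective stress: σ'_f = σ'_0 + Δσ = 31.553 + 39.798 = 71.351 kPa.
Normally consolidated clay, so the full stress increment lies on the virgin compression line:
S_c = C_c·H/(1+e₀)·log₁₀(σ'_f/σ'_0) = 0.39×2.4/(1+1.1)×log₁₀(71.351/31.553)
    = 0.44571 × 0.35436 = 0.1579 m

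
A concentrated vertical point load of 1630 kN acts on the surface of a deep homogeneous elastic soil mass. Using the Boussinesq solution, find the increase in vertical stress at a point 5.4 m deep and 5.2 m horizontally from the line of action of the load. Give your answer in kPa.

Δσ_z ≈ 5.18 kPa

Boussinesq vertical stress below a point load on an elastic half-space:
Δσ_z = 3P/(2πz²) · [1 + (r/z)²]^(−5/2)
r/z = 5.2/5.4 = 0.96296; [1+(r/z)²]^(−5/2) = 0.19392.
Δσ_z = 3×1630/(2π×5.4²) × 0.19392 = 26.69 × 0.19392 = 5.176 kPa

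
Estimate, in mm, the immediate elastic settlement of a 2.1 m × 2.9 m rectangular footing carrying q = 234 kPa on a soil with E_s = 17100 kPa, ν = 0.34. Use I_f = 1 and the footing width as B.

S_e ≈ 25.4 mm

Immediate (elastic) settlement: S_e = q·B·(1−ν²)/E_s · I_f.
S_e = 234 × 2.1 × (1 − 0.34²) / 17100 × 1
    = 234 × 2.1 × 0.8844 / 17100 × 1
    = 0.02541 m = 25.41 mm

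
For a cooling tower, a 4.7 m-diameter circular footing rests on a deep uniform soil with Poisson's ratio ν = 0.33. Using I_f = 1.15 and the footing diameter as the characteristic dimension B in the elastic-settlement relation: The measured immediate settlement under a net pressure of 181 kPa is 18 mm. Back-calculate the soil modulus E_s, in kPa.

E_s ≈ 48400 kPa

S_e = q·B·(1−ν²)/E_s · I_f  ⇒  E_s = q·B·(1−ν²)·I_f / S_e.
E_s = 181 × 4.7 × 0.8911 × 1.15 / 0.018 = 48430 kPa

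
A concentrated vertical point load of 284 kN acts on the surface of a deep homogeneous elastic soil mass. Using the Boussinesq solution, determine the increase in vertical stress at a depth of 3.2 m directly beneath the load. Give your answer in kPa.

Boussinesq vertical stress below a point load on an elastic half-space:
Δσ_z = 3P/(2πz²) · [1 + (r/z)²]^(−5/2)
r/z = 0/3.2 = 0; [1+(r/z)²]^(−5/2) = 1.
Δσ_z = 3×284/(2π×3.2²) × 1 = 13.242 × 1 = 13.24 kPa

Δσ_z ≈ 13.2 kPa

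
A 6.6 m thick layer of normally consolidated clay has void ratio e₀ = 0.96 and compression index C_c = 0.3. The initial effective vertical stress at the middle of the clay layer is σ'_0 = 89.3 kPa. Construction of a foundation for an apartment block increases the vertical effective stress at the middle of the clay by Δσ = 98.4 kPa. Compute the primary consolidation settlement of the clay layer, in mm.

S_c ≈ 326 mm

Final effective stress: σ'_f = σ'_0 + Δσ = 89.3 + 98.4 = 187.7 kPa.
Normally consolidated clay, so the full stress increment lies on the virgin compression line:
S_c = C_c·H/(1+e₀)·log₁₀(σ'_f/σ'_0) = 0.3×6.6/(1+0.96)×log₁₀(187.7/89.3)
    = 1.0102 × 0.32261 = 0.3259 m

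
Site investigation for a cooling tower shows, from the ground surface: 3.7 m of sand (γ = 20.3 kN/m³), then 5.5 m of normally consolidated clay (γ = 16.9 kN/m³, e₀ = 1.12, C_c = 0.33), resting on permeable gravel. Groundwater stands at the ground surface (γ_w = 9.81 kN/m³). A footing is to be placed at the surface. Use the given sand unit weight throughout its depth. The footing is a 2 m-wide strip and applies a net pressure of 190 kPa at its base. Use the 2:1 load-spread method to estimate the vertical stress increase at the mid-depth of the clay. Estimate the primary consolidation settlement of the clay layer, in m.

Mid-depth of clay below the ground surface: z = 3.7 + 5.5/2 = 6.45 m.
Total vertical stress at mid-clay: σ_v = 20.3×3.7 + 16.9×2.75 = 121.58 kPa.
Pore pressure: u = 9.81×(6.45 − 0) = 63.275 kPa.
Initial effective stress: σ'_0 = σ_v − u = 121.58 − 63.275 = 58.305 kPa.
Stress increase at mid-clay by the 2:1 spreading method:
Δσ = qB/(B+z) = 190×2/(2+6.45) = 44.97 kPa
Final effective stress: σ'_f = σ'_0 + Δσ = 58.305 + 44.97 = 103.28 kPa.
Normally consolidated clay, so the full stress increment lies on the virgin compression line:
S_c = C_c·H/(1+e₀)·log₁₀(σ'_f/σ'_0) = 0.33×5.5/(1+1.12)×log₁₀(103.28/58.305)
    = 0.85613 × 0.24831 = 0.2126 m

S_c ≈ 0.213 m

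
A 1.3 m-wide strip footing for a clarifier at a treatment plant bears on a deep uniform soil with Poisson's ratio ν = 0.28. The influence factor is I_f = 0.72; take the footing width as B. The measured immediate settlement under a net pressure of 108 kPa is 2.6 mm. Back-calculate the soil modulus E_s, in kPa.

S_e = q·B·(1−ν²)/E_s · I_f  ⇒  E_s = q·B·(1−ν²)·I_f / S_e.
E_s = 108 × 1.3 × 0.9216 × 0.72 / 0.0026 = 35830 kPa

E_s ≈ 35800 kPa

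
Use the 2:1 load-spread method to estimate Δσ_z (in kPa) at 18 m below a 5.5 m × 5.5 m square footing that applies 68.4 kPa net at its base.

Δσ_z ≈ 3.75 kPa

By the 2:1 method the load spreads at 1 horizontal : 2 vertical, so at depth z the loaded area has grown by z in each plan dimension:
Δσ = qBL/((B+z)(L+z)) = 68.4×5.5×5.5/((5.5+18)(5.5+18)) = 3.7467 kPa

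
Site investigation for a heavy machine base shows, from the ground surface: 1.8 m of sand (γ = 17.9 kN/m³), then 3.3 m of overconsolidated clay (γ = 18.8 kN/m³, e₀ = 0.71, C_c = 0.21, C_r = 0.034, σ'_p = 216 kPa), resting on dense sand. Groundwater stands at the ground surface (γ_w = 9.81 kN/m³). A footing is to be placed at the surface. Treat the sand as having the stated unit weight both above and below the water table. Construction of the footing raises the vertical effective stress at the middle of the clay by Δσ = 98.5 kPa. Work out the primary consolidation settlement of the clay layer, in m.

S_c ≈ 0.0419 m

Mid-depth of clay below the ground surface: z = 1.8 + 3.3/2 = 3.45 m.
Total vertical stress at mid-clay: σ_v = 17.9×1.8 + 18.8×1.65 = 63.24 kPa.
Pore pressure: u = 9.81×(3.45 − 0) = 33.845 kPa.
Initial effective stress: σ'_0 = σ_v − u = 63.24 − 33.845 = 29.395 kPa.
Final effective stress: σ'_f = 29.395 + 98.5 = 127.89 kPa.
σ'_f = 127.89 ≤ σ'_p = 216 kPa, so the clay remains overconsolidated and only the recompression index applies:
S_c = C_r·H/(1+e₀)·log₁₀(σ'_f/σ'_0) = 0.034×3.3/1.71×log₁₀(127.89/29.395)
    = 0.065613 × 0.63856 = 0.0419 m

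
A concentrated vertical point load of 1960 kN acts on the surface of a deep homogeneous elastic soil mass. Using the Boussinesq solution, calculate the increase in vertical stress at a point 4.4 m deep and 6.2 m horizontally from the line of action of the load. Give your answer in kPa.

Boussinesq vertical stress below a point load on an elastic half-space:
Δσ_z = 3P/(2πz²) · [1 + (r/z)²]^(−5/2)
r/z = 6.2/4.4 = 1.4091; [1+(r/z)²]^(−5/2) = 0.06493.
Δσ_z = 3×1960/(2π×4.4²) × 0.06493 = 48.338 × 0.06493 = 3.139 kPa

Δσ_z ≈ 3.14 kPa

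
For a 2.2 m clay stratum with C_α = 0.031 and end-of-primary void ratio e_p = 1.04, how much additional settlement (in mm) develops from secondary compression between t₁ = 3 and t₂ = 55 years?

S_s ≈ 42.2 mm

Secondary compression: S_s = C_α·H/(1+e_p)·log₁₀(t₂/t₁)
S_s = 0.031×2.2/(1+1.04)×log₁₀(55/3)
    = 0.03343 × 1.263 = 0.04223 m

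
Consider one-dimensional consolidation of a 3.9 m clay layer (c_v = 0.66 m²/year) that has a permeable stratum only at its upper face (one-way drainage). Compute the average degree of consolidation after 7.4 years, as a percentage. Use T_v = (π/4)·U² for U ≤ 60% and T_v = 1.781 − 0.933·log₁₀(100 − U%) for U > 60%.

U ≈ 63.3 %

Drainage path length: H_d = H = 3.9 m (single drainage).
T_v = c_v·t/H_d² = 0.66×7.4/3.9² = 0.3211.
T_v = 0.3211 corresponds to the U > 60% branch:
U = 1 − 10^((1.781 − T_v)/0.933)/100 = 0.6329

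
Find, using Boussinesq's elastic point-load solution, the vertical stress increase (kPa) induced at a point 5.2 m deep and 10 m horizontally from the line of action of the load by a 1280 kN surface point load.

Boussinesq vertical stress below a point load on an elastic half-space:
Δσ_z = 3P/(2πz²) · [1 + (r/z)²]^(−5/2)
r/z = 10/5.2 = 1.9231; [1+(r/z)²]^(−5/2) = 0.020901.
Δσ_z = 3×1280/(2π×5.2²) × 0.020901 = 22.602 × 0.020901 = 0.4724 kPa

Δσ_z ≈ 0.472 kPa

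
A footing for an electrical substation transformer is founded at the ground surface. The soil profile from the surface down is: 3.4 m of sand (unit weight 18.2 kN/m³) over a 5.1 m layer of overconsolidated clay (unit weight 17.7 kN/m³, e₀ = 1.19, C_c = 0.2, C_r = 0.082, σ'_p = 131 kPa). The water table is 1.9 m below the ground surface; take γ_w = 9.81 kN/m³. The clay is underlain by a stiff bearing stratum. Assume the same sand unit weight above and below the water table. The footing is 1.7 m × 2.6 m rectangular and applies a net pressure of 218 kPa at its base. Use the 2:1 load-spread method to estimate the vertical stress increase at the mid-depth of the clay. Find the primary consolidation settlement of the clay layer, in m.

Mid-depth of clay below the ground surface: z = 3.4 + 5.1/2 = 5.95 m.
Total vertical stress at mid-clay: σ_v = 18.2×3.4 + 17.7×2.55 = 107.01 kPa.
Pore pressure: u = 9.81×(5.95 − 1.9) = 39.73 kPa.
Initial effective stress: σ'_0 = σ_v − u = 107.01 − 39.73 = 67.28 kPa.
Stress increase at mid-clay by the 2:1 spreading method:
Δσ = qBL/((B+z)(L+z)) = 218×1.7×2.6/((1.7+5.95)(2.6+5.95)) = 14.732 kPa
Final effective stress: σ'_f = 67.28 + 14.732 = 82.012 kPa.
σ'_f = 82.012 ≤ σ'_p = 131 kPa, so the clay remains overconsolidated and only the recompression index applies:
S_c = C_r·H/(1+e₀)·log₁₀(σ'_f/σ'_0) = 0.082×5.1/2.19×log₁₀(82.012/67.28)
    = 0.19096 × 0.085991 = 0.01642 m

S_c ≈ 0.0164 m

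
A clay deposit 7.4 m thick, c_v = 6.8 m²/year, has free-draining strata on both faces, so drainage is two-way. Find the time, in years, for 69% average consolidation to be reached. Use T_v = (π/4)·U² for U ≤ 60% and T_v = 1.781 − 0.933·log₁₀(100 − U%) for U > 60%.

Drainage path length: H_d = H/2 = 3.7 m (double drainage).
U > 60%: T_v = 1.781 − 0.933·log₁₀(100 − 69) = 0.38956.
t = T_v·H_d²/c_v = 0.38956×3.7²/6.8 = 0.7843 years.

t ≈ 0.784 years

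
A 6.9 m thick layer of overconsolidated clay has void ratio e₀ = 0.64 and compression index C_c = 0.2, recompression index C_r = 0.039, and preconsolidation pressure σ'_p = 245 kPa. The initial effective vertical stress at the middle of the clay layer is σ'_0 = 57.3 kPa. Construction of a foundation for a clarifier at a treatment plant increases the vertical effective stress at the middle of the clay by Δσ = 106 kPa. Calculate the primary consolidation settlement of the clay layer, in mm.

S_c ≈ 74.6 mm

Final effective stress: σ'_f = 57.3 + 106 = 163.3 kPa.
σ'_f = 163.3 ≤ σ'_p = 245 kPa, so the clay remains overconsolidated and only the recompression index applies:
S_c = C_r·H/(1+e₀)·log₁₀(σ'_f/σ'_0) = 0.039×6.9/1.64×log₁₀(163.3/57.3)
    = 0.16408 × 0.45483 = 0.07463 m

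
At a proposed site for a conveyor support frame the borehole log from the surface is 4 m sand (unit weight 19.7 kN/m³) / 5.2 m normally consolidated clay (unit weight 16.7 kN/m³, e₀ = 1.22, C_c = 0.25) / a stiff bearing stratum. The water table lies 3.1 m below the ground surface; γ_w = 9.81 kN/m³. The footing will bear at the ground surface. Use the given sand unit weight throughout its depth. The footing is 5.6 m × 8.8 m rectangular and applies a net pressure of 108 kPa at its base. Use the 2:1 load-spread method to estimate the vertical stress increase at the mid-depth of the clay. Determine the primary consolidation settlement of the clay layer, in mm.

S_c ≈ 71 mm

Mid-depth of clay below the ground surface: z = 4 + 5.2/2 = 6.6 m.
Total vertical stress at mid-clay: σ_v = 19.7×4 + 16.7×2.6 = 122.22 kPa.
Pore pressure: u = 9.81×(6.6 − 3.1) = 34.335 kPa.
Initial effective stress: σ'_0 = σ_v − u = 122.22 − 34.335 = 87.885 kPa.
Stress increase at mid-clay by the 2:1 spreading method:
Δσ = qBL/((B+z)(L+z)) = 108×5.6×8.8/((5.6+6.6)(8.8+6.6)) = 28.328 kPa
Final effective stress: σ'_f = σ'_0 + Δσ = 87.885 + 28.328 = 116.21 kPa.
Normally consolidated clay, so the full stress increment lies on the virgin compression line:
S_c = C_c·H/(1+e₀)·log₁₀(σ'_f/σ'_0) = 0.25×5.2/(1+1.22)×log₁₀(116.21/87.885)
    = 0.58559 × 0.12133 = 0.07105 m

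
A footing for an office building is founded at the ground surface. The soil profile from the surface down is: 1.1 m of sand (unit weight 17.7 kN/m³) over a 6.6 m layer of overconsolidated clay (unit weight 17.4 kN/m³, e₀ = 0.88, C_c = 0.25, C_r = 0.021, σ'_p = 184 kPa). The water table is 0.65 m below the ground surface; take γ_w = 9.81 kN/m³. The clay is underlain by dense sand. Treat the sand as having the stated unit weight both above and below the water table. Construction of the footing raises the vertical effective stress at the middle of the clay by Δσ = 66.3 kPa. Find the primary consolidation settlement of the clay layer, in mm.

Mid-depth of clay below the ground surface: z = 1.1 + 6.6/2 = 4.4 m.
Total vertical stress at mid-clay: σ_v = 17.7×1.1 + 17.4×3.3 = 76.89 kPa.
Pore pressure: u = 9.81×(4.4 − 0.65) = 36.788 kPa.
Initial effective stress: σ'_0 = σ_v − u = 76.89 − 36.788 = 40.102 kPa.
Final effective stress: σ'_f = 40.102 + 66.3 = 106.4 kPa.
σ'_f = 106.4 ≤ σ'_p = 184 kPa, so the clay remains overconsolidated and only the recompression index applies:
S_c = C_r·H/(1+e₀)·log₁₀(σ'_f/σ'_0) = 0.021×6.6/1.88×log₁₀(106.4/40.102)
    = 0.073723 × 0.42378 = 0.03124 m

S_c ≈ 31.2 mm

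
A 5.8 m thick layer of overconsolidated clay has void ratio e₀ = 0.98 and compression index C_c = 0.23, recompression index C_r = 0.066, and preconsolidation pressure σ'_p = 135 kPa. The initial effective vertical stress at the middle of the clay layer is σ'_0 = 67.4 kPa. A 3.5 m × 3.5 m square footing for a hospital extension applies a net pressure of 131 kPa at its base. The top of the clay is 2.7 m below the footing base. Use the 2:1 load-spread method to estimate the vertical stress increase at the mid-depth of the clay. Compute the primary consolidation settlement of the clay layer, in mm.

S_c ≈ 21.2 mm

Mid-depth of clay below the footing base: z = 2.7 + 5.8/2 = 5.6 m.
Stress increase at mid-clay by the 2:1 spreading method:
Δσ = qBL/((B+z)(L+z)) = 131×3.5×3.5/((3.5+5.6)(3.5+5.6)) = 19.379 kPa
Final effective stress: σ'_f = 67.4 + 19.379 = 86.779 kPa.
σ'_f = 86.779 ≤ σ'_p = 135 kPa, so the clay remains overconsolidated and only the recompression index applies:
S_c = C_r·H/(1+e₀)·log₁₀(σ'_f/σ'_0) = 0.066×5.8/1.98×log₁₀(86.779/67.4)
    = 0.19333 × 0.10975 = 0.02122 m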